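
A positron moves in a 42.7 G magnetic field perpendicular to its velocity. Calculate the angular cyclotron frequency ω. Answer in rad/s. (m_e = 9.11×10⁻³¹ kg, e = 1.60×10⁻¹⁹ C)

ω ≈ 7.50×10^8 rad/s

ω = qB/m = (1×1.60×10^-19)(4.27×10^-3) / (9.11×10^-31) = 7.50×10^8 rad/s.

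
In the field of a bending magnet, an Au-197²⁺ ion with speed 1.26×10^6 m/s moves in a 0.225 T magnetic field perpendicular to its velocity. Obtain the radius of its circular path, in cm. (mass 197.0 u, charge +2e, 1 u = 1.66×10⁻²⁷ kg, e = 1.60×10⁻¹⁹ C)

r ≈ 572 cm

The magnetic force provides the centripetal force: qvB = mv²/r, so r = mv/(qB).
r = (3.27×10^-25 kg)(1.26×10^6 m/s) / [(2×1.60×10^-19 C)(0.225 T)] = 5.72 m.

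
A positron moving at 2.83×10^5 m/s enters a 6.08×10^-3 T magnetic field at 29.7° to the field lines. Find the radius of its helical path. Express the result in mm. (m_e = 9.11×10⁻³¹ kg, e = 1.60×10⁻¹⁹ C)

r ≈ 0.131 mm

Only the perpendicular component v⊥ = v sin29.7° = 1.40×10^5 m/s is bent by the field.
r = m v⊥ /(qB) = (9.11×10^-31)(1.40×10^5) / [(1×1.60×10^-19)(6.08×10^-3)] = 1.31×10^-4 m.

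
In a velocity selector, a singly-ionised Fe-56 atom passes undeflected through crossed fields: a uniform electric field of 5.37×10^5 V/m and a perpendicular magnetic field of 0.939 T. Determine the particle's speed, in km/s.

v ≈ 572 km/s

For zero net force, qE = qvB, so v = E/B.
v = (5.37×10^5) / (0.939) = 5.72×10^5 m/s.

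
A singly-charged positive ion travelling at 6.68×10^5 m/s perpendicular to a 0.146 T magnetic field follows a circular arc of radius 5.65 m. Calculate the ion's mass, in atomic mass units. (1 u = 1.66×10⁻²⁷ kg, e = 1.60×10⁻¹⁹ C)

qvB = mv²/r ⇒ m = qBr/v.
m = (1×1.60×10^-19)(0.146)(5.65) / (6.68×10^5) = 1.98×10^-25 kg = 119 u.

m ≈ 119 u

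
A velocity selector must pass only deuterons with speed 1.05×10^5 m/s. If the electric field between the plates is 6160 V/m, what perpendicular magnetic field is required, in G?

qE = qvB ⇒ B = E/v = (6160) / (1.05×10^5) = 0.0587 T.

B ≈ 587 G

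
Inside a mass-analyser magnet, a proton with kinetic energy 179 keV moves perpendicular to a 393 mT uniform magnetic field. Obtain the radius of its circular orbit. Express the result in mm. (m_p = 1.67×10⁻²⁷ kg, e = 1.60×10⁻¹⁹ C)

Convert the energy: K = 179 keV = 2.86×10^-14 J.
v = √(2K/m) = √(2·2.86×10^-14/1.67×10^-27) = 5.86×10^6 m/s.
r = mv/(qB) = (1.67×10^-27)(5.86×10^6) / [(1×1.60×10^-19)(0.393)] = 0.156 m.

r ≈ 156 mm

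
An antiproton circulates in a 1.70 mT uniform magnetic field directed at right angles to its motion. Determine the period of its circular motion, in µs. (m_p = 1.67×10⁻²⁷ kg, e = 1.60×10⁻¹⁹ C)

The cyclotron period is independent of speed: T = 2πm/(qB).
T = 2π(1.67×10^-27) / [(1×1.60×10^-19)(1.70×10^-3)] = 3.86×10^-5 s.

T ≈ 38.6 µs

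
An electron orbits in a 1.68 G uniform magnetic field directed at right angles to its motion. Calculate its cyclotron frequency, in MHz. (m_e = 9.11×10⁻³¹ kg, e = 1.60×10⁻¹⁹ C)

f = qB/(2πm) = (1×1.60×10^-19)(1.68×10^-4) / [2π(9.11×10^-31)] = 4.70×10^6 Hz.

f ≈ 4.70 MHz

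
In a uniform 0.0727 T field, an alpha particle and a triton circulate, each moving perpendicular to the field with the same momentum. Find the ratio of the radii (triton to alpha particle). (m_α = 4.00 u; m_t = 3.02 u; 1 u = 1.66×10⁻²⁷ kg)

ratio ≈ 2.00

r = p/(qB) ⇒ at equal p, r ∝ 1/q.
r_{triton}/r_{alpha particle} = 2.00.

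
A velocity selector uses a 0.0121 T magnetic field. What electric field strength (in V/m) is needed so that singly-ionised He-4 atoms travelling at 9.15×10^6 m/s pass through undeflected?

qE = qvB ⇒ E = vB = (9.15×10^6)(0.0121) = 1.11×10^5 V/m.

E ≈ 1.11×10^5 V/m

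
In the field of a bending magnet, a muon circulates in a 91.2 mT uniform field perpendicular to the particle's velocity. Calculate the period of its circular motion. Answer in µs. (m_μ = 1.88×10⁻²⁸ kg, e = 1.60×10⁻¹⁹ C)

The cyclotron period is independent of speed: T = 2πm/(qB).
T = 2π(1.88×10^-28) / [(1×1.60×10^-19)(0.0912)] = 8.10×10^-8 s.

T ≈ 0.0810 µs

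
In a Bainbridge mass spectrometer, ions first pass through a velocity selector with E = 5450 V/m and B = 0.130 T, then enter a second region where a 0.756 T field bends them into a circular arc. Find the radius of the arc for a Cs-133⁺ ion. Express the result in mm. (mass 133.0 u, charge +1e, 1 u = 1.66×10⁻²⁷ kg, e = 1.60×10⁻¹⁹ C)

The selector passes v = E/B = 5450/0.130 = 4.19×10^4 m/s.
In the deflection region, r = mv/(qB₂) = (2.21×10^-25)(4.19×10^4) / [(1×1.60×10^-19)(0.756)] = 0.0765 m.

r ≈ 76.5 mm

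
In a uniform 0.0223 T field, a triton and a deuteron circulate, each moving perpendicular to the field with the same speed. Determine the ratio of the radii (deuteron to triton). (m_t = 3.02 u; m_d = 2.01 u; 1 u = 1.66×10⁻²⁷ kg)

ratio ≈ 0.666

r = mv/(qB) ⇒ at equal v, r ∝ m/q.
r_{deuteron}/r_{triton} = 0.666.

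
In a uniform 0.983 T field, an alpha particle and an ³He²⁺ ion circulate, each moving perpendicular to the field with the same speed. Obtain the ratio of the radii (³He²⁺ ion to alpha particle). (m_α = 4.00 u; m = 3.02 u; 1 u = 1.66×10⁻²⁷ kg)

ratio ≈ 0.755

r = mv/(qB) ⇒ at equal v, r ∝ m/q.
r_{³He²⁺ ion}/r_{alpha particle} = 0.755.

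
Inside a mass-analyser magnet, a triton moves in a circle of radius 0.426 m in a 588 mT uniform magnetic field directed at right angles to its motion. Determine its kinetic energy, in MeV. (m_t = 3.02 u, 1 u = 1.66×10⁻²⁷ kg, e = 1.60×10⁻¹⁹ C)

v = qBr/m = (1×1.60×10^-19)(0.588)(0.426) / (5.01×10^-27) = 7.99×10^6 m/s.
K = ½mv² = 0.5·(5.01×10^-27)·(7.99×10^6)² = 1.60×10^-13 J = 1.00 MeV.

K ≈ 1.00 MeV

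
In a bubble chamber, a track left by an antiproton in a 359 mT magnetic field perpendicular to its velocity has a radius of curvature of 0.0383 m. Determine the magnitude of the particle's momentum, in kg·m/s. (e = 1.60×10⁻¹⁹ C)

Since qvB = mv²/r, the momentum p = mv = qBr.
p = (1×1.60×10^-19)(0.359)(0.0383) = 2.20×10^-21 kg·m/s.

p ≈ 2.20×10^-21 kg·m/s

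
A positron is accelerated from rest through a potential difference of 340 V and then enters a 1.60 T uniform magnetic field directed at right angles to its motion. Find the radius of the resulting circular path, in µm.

r ≈ 38.9 µm

The kinetic energy gained is K = qV = (1×1.60×10^-19)(340) = 5.44×10^-17 J.
v = √(2K/m) = 1.09×10^7 m/s.
r = mv/(qB) = (9.11×10^-31)(1.09×10^7) / [(1×1.60×10^-19)(1.60)] = 3.89×10^-5 m.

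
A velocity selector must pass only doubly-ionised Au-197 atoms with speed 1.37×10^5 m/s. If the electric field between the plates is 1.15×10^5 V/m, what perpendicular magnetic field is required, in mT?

B ≈ 839 mT

qE = qvB ⇒ B = E/v = (1.15×10^5) / (1.37×10^5) = 0.839 T.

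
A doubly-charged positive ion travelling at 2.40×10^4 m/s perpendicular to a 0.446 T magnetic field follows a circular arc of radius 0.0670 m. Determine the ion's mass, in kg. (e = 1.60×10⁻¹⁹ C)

m ≈ 3.98×10^-25 kg

qvB = mv²/r ⇒ m = qBr/v.
m = (2×1.60×10^-19)(0.446)(0.0670) / (2.40×10^4) = 3.98×10^-25 kg.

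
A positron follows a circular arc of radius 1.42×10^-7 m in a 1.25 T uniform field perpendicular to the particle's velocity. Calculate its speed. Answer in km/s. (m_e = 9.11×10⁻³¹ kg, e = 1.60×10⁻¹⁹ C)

v ≈ 31.2 km/s

From qvB = mv²/r, v = qBr/m.
v = (1×1.60×10^-19)(1.25)(1.42×10^-7) / (9.11×10^-31) = 3.12×10^4 m/s.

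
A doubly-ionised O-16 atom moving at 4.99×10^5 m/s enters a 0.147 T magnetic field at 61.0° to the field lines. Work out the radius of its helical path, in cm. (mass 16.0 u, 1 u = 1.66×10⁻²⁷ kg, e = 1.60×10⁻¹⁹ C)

r ≈ 24.6 cm

Only the perpendicular component v⊥ = v sin61.0° = 4.36×10^5 m/s is bent by the field.
r = m v⊥ /(qB) = (2.66×10^-26)(4.36×10^5) / [(2×1.60×10^-19)(0.147)] = 0.246 m.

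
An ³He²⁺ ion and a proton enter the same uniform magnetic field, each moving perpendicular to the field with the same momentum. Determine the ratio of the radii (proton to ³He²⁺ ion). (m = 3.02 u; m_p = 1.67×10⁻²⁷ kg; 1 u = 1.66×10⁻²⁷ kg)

r = p/(qB) ⇒ at equal p, r ∝ 1/q.
r_{proton}/r_{³He²⁺ ion} = 2.00.

ratio ≈ 2.00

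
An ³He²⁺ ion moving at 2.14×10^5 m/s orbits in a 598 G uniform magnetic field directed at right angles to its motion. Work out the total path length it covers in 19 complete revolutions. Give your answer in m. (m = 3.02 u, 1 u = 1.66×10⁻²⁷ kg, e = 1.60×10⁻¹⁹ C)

r = mv/(qB) = 0.0561 m, so one revolution covers 2πr = 0.352 m.
In 19 revolutions: L = 19·2πr = 6.69 m.

L ≈ 6.69 m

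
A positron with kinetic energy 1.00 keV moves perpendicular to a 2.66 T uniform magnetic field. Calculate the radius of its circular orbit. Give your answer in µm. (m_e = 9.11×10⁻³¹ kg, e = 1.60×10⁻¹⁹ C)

r ≈ 40.1 µm

Convert the energy: K = 1.00 keV = 1.60×10^-16 J.
v = √(2K/m) = √(2·1.60×10^-16/9.11×10^-31) = 1.87×10^7 m/s.
r = mv/(qB) = (9.11×10^-31)(1.87×10^7) / [(1×1.60×10^-19)(2.66)] = 4.01×10^-5 m.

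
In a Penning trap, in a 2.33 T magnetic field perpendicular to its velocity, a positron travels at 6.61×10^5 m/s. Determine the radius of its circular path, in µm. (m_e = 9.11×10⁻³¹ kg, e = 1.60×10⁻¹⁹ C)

r ≈ 1.62 µm

The magnetic force provides the centripetal force: qvB = mv²/r, so r = mv/(qB).
r = (9.11×10^-31 kg)(6.61×10^5 m/s) / [(1×1.60×10^-19 C)(2.33 T)] = 1.62×10^-6 m.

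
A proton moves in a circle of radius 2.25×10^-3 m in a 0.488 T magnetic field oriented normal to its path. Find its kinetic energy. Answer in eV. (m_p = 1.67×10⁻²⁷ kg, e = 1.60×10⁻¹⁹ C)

K ≈ 57.8 eV

v = qBr/m = (1×1.60×10^-19)(0.488)(2.25×10^-3) / (1.67×10^-27) = 1.05×10^5 m/s.
K = ½mv² = 0.5·(1.67×10^-27)·(1.05×10^5)² = 9.24×10^-18 J = 57.8 eV.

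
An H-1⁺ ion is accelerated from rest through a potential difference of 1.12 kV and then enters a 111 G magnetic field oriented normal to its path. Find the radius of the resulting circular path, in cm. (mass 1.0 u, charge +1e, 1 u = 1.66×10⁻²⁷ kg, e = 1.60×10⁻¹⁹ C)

r ≈ 43.4 cm

The kinetic energy gained is K = qV = (1×1.60×10^-19)(1120) = 1.79×10^-16 J.
v = √(2K/m) = 4.65×10^5 m/s.
r = mv/(qB) = (1.66×10^-27)(4.65×10^5) / [(1×1.60×10^-19)(0.0111)] = 0.434 m.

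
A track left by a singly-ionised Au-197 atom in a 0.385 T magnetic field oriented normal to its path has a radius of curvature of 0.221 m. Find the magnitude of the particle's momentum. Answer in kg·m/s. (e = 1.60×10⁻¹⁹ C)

p ≈ 1.36×10^-20 kg·m/s

Since qvB = mv²/r, the momentum p = mv = qBr.
p = (1×1.60×10^-19)(0.385)(0.221) = 1.36×10^-20 kg·m/s.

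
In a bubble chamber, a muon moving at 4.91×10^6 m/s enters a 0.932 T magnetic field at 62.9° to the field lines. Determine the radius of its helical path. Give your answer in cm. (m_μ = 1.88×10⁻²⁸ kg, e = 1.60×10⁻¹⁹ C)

Only the perpendicular component v⊥ = v sin62.9° = 4.37×10^6 m/s is bent by the field.
r = m v⊥ /(qB) = (1.88×10^-28)(4.37×10^6) / [(1×1.60×10^-19)(0.932)] = 5.51×10^-3 m.

r ≈ 0.551 cm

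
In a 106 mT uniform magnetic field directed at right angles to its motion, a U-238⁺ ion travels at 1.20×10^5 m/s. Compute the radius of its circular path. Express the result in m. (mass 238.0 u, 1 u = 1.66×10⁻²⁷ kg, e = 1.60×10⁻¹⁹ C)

The magnetic force provides the centripetal force: qvB = mv²/r, so r = mv/(qB).
r = (3.95×10^-25 kg)(1.20×10^5 m/s) / [(1×1.60×10^-19 C)(0.106 T)] = 2.80 m.

r ≈ 2.80 m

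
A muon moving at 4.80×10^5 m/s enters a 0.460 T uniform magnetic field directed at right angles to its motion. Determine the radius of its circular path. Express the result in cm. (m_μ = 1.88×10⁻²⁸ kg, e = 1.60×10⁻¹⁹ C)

The magnetic force provides the centripetal force: qvB = mv²/r, so r = mv/(qB).
r = (1.88×10^-28 kg)(4.80×10^5 m/s) / [(1×1.60×10^-19 C)(0.460 T)] = 1.23×10^-3 m.

r ≈ 0.123 cm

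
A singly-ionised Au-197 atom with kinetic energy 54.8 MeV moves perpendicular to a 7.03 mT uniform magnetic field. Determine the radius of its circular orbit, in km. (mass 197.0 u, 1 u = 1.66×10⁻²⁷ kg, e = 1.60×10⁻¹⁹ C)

r ≈ 2.13 km

Convert the energy: K = 54.8 MeV = 8.77×10^-12 J.
v = √(2K/m) = √(2·8.77×10^-12/3.27×10^-25) = 7.32×10^6 m/s.
r = mv/(qB) = (3.27×10^-25)(7.32×10^6) / [(1×1.60×10^-19)(7.03×10^-3)] = 2130 m.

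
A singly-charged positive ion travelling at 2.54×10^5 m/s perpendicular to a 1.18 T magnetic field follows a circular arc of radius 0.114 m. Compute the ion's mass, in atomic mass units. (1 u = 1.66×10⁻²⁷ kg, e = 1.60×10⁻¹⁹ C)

m ≈ 51.0 u

qvB = mv²/r ⇒ m = qBr/v.
m = (1×1.60×10^-19)(1.18)(0.114) / (2.54×10^5) = 8.47×10^-26 kg = 51.0 u.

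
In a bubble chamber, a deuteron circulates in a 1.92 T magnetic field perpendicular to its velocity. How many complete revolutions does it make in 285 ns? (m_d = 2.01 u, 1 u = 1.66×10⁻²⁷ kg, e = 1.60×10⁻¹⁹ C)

N = 4

T = 2πm/(qB) = 2π(3.3366×10^-27) / [(1×1.60×10^-19)(1.92)] = 6.8244×10^-8 s.
N = t/T = 2.85×10^-7 / 6.8244×10^-8 ≈ 4.18, so 4 complete revolutions.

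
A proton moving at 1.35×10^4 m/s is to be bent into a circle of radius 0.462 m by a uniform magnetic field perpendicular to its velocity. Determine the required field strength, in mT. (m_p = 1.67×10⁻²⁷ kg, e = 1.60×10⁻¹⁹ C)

B ≈ 0.305 mT

qvB = mv²/r gives B = mv/(qr).
B = (1.67×10^-27)(1.35×10^4) / [(1×1.60×10^-19)(0.462)] = 3.05×10^-4 T.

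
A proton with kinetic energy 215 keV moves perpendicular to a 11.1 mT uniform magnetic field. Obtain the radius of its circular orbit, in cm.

r ≈ 604 cm

Convert the energy: K = 215 keV = 3.44×10^-14 J.
v = √(2K/m) = √(2·3.44×10^-14/1.67×10^-27) = 6.42×10^6 m/s.
r = mv/(qB) = (1.67×10^-27)(6.42×10^6) / [(1×1.60×10^-19)(0.0111)] = 6.04 m.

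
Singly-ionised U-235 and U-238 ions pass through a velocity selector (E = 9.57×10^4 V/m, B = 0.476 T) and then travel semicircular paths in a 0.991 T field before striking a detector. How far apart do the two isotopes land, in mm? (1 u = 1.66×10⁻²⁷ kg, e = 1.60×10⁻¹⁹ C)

Δd ≈ 12.6 mm

Both emerge at v = E/B₁ = 2.01×10^5 m/s.
r = mv/(qB₂), so r₁ = 0.49464 m and r₂ = 0.50095 m, giving Δr = 6.31×10^-3 m.
After a semicircle each ion lands a diameter 2r from the entry slit, so the separation is 2Δr = 0.0126 m.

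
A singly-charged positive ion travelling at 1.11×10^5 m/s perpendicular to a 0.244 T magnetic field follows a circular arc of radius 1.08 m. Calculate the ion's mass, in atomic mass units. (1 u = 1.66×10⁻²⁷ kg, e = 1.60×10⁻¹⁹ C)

qvB = mv²/r ⇒ m = qBr/v.
m = (1×1.60×10^-19)(0.244)(1.08) / (1.11×10^5) = 3.80×10^-25 kg = 229 u.

m ≈ 229 u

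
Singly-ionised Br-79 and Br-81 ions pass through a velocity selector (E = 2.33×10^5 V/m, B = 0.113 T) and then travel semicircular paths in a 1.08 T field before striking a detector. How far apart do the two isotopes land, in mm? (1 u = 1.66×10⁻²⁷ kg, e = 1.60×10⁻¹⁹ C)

Both emerge at v = E/B₁ = 2.06×10^6 m/s.
r = mv/(qB₂), so r₁ = 1.5648 m and r₂ = 1.6045 m, giving Δr = 0.0396 m.
After a semicircle each ion lands a diameter 2r from the entry slit, so the separation is 2Δr = 0.0792 m.

Δd ≈ 79.2 mm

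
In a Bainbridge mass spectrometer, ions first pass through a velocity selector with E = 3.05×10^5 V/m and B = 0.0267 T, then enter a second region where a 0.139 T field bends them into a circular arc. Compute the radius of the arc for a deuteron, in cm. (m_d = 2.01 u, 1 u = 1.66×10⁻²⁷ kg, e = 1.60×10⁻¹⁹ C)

The selector passes v = E/B = 3.05×10^5/0.0267 = 1.14×10^7 m/s.
In the deflection region, r = mv/(qB₂) = (3.34×10^-27)(1.14×10^7) / [(1×1.60×10^-19)(0.139)] = 1.71 m.

r ≈ 171 cm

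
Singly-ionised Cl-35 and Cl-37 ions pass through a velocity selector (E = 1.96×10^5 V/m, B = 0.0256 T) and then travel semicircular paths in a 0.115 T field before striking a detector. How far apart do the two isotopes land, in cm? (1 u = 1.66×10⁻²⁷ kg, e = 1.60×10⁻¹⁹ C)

Δd ≈ 276 cm

Both emerge at v = E/B₁ = 7.66×10^6 m/s.
r = mv/(qB₂), so r₁ = 24.18 m and r₂ = 25.56 m, giving Δr = 1.38 m.
After a semicircle each ion lands a diameter 2r from the entry slit, so the separation is 2Δr = 2.76 m.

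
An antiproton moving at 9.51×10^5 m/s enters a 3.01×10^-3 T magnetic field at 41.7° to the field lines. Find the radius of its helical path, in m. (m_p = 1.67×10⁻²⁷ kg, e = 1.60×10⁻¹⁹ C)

Only the perpendicular component v⊥ = v sin41.7° = 6.33×10^5 m/s is bent by the field.
r = m v⊥ /(qB) = (1.67×10^-27)(6.33×10^5) / [(1×1.60×10^-19)(3.01×10^-3)] = 2.19 m.

r ≈ 2.19 m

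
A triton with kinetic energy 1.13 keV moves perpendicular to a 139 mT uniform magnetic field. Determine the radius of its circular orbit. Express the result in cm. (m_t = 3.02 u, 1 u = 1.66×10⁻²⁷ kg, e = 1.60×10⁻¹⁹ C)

Convert the energy: K = 1.13 keV = 1.81×10^-16 J.
v = √(2K/m) = √(2·1.81×10^-16/5.01×10^-27) = 2.69×10^5 m/s.
r = mv/(qB) = (5.01×10^-27)(2.69×10^5) / [(1×1.60×10^-19)(0.139)] = 0.0605 m.

r ≈ 6.05 cm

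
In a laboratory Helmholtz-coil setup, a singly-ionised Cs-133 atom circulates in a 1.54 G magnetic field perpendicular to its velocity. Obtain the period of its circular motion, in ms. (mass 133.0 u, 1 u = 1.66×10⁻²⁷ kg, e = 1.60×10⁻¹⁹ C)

T ≈ 56.3 ms

The cyclotron period is independent of speed: T = 2πm/(qB).
T = 2π(2.21×10^-25) / [(1×1.60×10^-19)(1.54×10^-4)] = 0.0563 s.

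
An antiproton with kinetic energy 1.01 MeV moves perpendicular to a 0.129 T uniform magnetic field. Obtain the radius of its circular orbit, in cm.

Convert the energy: K = 1.01 MeV = 1.62×10^-13 J.
v = √(2K/m) = √(2·1.62×10^-13/1.67×10^-27) = 1.39×10^7 m/s.
r = mv/(qB) = (1.67×10^-27)(1.39×10^7) / [(1×1.60×10^-19)(0.129)] = 1.13 m.

r ≈ 113 cm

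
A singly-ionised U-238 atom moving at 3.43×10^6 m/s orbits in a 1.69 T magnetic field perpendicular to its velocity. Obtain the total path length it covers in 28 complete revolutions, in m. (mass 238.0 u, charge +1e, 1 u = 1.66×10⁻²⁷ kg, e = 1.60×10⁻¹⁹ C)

L ≈ 882 m

r = mv/(qB) = 5.01 m, so one revolution covers 2πr = 31.5 m.
In 28 revolutions: L = 28·2πr = 882 m.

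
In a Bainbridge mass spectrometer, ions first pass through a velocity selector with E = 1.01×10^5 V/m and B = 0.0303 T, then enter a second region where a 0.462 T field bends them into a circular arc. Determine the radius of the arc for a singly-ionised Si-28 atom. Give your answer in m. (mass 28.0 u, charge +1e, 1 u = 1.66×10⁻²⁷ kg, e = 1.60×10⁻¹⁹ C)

r ≈ 2.10 m

The selector passes v = E/B = 1.01×10^5/0.0303 = 3.33×10^6 m/s.
In the deflection region, r = mv/(qB₂) = (4.65×10^-26)(3.33×10^6) / [(1×1.60×10^-19)(0.462)] = 2.10 m.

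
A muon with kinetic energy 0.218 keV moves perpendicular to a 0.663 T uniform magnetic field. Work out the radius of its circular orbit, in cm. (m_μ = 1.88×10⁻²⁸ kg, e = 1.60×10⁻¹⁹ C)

Convert the energy: K = 0.218 keV = 3.49×10^-17 J.
v = √(2K/m) = √(2·3.49×10^-17/1.88×10^-28) = 6.09×10^5 m/s.
r = mv/(qB) = (1.88×10^-28)(6.09×10^5) / [(1×1.60×10^-19)(0.663)] = 1.08×10^-3 m.

r ≈ 0.108 cm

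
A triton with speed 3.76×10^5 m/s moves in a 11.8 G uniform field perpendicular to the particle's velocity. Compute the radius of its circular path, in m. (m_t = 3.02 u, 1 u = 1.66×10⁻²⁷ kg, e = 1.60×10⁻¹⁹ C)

r ≈ 9.98 m

The magnetic force provides the centripetal force: qvB = mv²/r, so r = mv/(qB).
r = (5.01×10^-27 kg)(3.76×10^5 m/s) / [(1×1.60×10^-19 C)(1.18×10^-3 T)] = 9.98 m.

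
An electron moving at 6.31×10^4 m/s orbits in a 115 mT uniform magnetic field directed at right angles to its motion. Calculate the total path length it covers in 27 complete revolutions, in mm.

L ≈ 0.530 mm

r = mv/(qB) = 3.12×10^-6 m, so one revolution covers 2πr = 1.96×10^-5 m.
In 27 revolutions: L = 27·2πr = 5.30×10^-4 m.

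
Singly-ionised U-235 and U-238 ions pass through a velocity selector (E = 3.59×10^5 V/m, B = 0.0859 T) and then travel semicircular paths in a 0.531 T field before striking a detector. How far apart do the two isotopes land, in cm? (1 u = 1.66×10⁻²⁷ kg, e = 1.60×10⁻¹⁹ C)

Both emerge at v = E/B₁ = 4.18×10^6 m/s.
r = mv/(qB₂), so r₁ = 19.189 m and r₂ = 19.434 m, giving Δr = 0.245 m.
After a semicircle each ion lands a diameter 2r from the entry slit, so the separation is 2Δr = 0.490 m.

Δd ≈ 49.0 cm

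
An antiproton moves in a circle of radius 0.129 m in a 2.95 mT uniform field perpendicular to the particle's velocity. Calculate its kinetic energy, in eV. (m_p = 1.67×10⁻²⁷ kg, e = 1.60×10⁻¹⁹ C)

v = qBr/m = (1×1.60×10^-19)(2.95×10^-3)(0.129) / (1.67×10^-27) = 3.65×10^4 m/s.
K = ½mv² = 0.5·(1.67×10^-27)·(3.65×10^4)² = 1.11×10^-18 J = 6.94 eV.

K ≈ 6.94 eV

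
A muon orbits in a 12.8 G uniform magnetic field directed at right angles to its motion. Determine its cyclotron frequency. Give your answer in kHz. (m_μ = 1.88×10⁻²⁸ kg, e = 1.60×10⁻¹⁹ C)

f = qB/(2πm) = (1×1.60×10^-19)(1.28×10^-3) / [2π(1.88×10^-28)] = 1.73×10^5 Hz.

f ≈ 173 kHz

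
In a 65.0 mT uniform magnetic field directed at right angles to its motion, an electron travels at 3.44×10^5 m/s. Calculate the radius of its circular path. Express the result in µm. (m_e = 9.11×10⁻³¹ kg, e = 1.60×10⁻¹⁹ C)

r ≈ 30.1 µm

The magnetic force provides the centripetal force: qvB = mv²/r, so r = mv/(qB).
r = (9.11×10^-31 kg)(3.44×10^5 m/s) / [(1×1.60×10^-19 C)(0.0650 T)] = 3.01×10^-5 m.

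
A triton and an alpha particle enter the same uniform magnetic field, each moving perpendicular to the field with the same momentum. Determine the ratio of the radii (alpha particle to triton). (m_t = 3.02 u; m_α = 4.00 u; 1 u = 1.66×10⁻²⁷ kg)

r = p/(qB) ⇒ at equal p, r ∝ 1/q.
r_{alpha particle}/r_{triton} = 0.500.

ratio ≈ 0.500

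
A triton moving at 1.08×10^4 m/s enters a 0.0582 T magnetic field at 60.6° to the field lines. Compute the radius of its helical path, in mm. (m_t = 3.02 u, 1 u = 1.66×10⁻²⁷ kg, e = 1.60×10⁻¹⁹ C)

Only the perpendicular component v⊥ = v sin60.6° = 9410 m/s is bent by the field.
r = m v⊥ /(qB) = (5.01×10^-27)(9410) / [(1×1.60×10^-19)(0.0582)] = 5.07×10^-3 m.

r ≈ 5.07 mm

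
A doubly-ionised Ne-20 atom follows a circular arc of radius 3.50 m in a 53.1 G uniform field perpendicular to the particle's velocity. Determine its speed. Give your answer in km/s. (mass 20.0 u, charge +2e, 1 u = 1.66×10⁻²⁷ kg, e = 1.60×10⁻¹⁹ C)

From qvB = mv²/r, v = qBr/m.
v = (2×1.60×10^-19)(5.31×10^-3)(3.50) / (3.32×10^-26) = 1.79×10^5 m/s.

v ≈ 179 km/s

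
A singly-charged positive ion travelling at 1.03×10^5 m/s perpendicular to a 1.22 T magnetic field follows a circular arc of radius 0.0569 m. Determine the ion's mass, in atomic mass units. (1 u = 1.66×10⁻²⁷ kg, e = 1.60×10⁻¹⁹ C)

qvB = mv²/r ⇒ m = qBr/v.
m = (1×1.60×10^-19)(1.22)(0.0569) / (1.03×10^5) = 1.08×10^-25 kg = 65.0 u.

m ≈ 65.0 u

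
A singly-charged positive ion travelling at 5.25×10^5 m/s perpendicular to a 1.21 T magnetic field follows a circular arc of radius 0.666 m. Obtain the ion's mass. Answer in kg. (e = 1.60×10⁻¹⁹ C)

qvB = mv²/r ⇒ m = qBr/v.
m = (1×1.60×10^-19)(1.21)(0.666) / (5.25×10^5) = 2.46×10^-25 kg.

m ≈ 2.46×10^-25 kg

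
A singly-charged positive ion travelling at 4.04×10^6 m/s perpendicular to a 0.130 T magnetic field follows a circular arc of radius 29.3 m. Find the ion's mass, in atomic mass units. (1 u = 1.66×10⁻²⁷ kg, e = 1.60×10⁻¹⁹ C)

m ≈ 90.9 u

qvB = mv²/r ⇒ m = qBr/v.
m = (1×1.60×10^-19)(0.130)(29.3) / (4.04×10^6) = 1.51×10^-25 kg = 90.9 u.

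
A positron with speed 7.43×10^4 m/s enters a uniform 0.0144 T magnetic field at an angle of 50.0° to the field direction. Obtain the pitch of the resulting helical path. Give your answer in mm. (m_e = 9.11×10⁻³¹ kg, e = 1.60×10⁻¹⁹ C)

pitch ≈ 0.119 mm

The velocity component along B is v∥ = v cos50.0° = 4.78×10^4 m/s.
The cyclotron period T = 2πm/(qB) = 2.48×10^-9 s is set by m, q, B alone.
Pitch = v∥·T = (4.78×10^4)(2.48×10^-9) = 1.19×10^-4 m.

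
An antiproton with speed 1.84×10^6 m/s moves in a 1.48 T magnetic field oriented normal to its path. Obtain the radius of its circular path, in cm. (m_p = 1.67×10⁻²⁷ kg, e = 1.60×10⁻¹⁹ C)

r ≈ 1.30 cm

The magnetic force provides the centripetal force: qvB = mv²/r, so r = mv/(qB).
r = (1.67×10^-27 kg)(1.84×10^6 m/s) / [(1×1.60×10^-19 C)(1.48 T)] = 0.0130 m.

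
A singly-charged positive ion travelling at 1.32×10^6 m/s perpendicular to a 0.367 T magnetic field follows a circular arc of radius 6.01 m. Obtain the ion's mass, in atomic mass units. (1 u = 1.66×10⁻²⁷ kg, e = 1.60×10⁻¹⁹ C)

qvB = mv²/r ⇒ m = qBr/v.
m = (1×1.60×10^-19)(0.367)(6.01) / (1.32×10^6) = 2.67×10^-25 kg = 161 u.

m ≈ 161 u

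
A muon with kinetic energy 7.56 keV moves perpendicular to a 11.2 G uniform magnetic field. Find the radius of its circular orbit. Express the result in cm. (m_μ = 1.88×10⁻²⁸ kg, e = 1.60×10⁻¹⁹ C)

Convert the energy: K = 7.56 keV = 1.21×10^-15 J.
v = √(2K/m) = √(2·1.21×10^-15/1.88×10^-28) = 3.59×10^6 m/s.
r = mv/(qB) = (1.88×10^-28)(3.59×10^6) / [(1×1.60×10^-19)(1.12×10^-3)] = 3.76 m.

r ≈ 376 cm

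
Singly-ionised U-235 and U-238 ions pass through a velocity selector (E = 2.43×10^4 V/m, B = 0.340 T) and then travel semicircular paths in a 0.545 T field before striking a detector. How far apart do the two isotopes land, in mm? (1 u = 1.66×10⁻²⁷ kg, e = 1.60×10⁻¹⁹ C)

Δd ≈ 8.16 mm

Both emerge at v = E/B₁ = 7.15×10^4 m/s.
r = mv/(qB₂), so r₁ = 0.31973 m and r₂ = 0.32381 m, giving Δr = 4.08×10^-3 m.
After a semicircle each ion lands a diameter 2r from the entry slit, so the separation is 2Δr = 8.16×10^-3 m.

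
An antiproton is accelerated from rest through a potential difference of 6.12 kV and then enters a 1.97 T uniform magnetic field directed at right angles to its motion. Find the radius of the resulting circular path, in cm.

The kinetic energy gained is K = qV = (1×1.60×10^-19)(6120) = 9.79×10^-16 J.
v = √(2K/m) = 1.08×10^6 m/s.
r = mv/(qB) = (1.67×10^-27)(1.08×10^6) / [(1×1.60×10^-19)(1.97)] = 5.74×10^-3 m.

r ≈ 0.574 cm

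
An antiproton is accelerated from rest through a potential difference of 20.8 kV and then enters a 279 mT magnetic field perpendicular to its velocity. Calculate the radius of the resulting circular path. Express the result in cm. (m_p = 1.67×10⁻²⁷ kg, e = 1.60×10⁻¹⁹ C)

r ≈ 7.47 cm

The kinetic energy gained is K = qV = (1×1.60×10^-19)(2.08×10^4) = 3.33×10^-15 J.
v = √(2K/m) = 2.00×10^6 m/s.
r = mv/(qB) = (1.67×10^-27)(2.00×10^6) / [(1×1.60×10^-19)(0.279)] = 0.0747 m.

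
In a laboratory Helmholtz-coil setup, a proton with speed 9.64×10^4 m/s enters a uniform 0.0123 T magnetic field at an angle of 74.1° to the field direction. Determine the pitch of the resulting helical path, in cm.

pitch ≈ 14.1 cm

The velocity component along B is v∥ = v cos74.1° = 2.64×10^4 m/s.
The cyclotron period T = 2πm/(qB) = 5.33×10^-6 s is set by m, q, B alone.
Pitch = v∥·T = (2.64×10^4)(5.33×10^-6) = 0.141 m.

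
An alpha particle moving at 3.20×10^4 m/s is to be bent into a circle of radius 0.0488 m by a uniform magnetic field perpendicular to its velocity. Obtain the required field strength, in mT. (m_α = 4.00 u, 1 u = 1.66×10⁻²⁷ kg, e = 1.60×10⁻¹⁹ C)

qvB = mv²/r gives B = mv/(qr).
B = (6.64×10^-27)(3.20×10^4) / [(2×1.60×10^-19)(0.0488)] = 0.0136 T.

B ≈ 13.6 mT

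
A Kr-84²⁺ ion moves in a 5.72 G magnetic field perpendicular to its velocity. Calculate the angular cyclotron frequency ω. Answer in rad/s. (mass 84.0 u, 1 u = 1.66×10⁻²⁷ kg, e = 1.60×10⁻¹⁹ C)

ω ≈ 1310 rad/s

ω = qB/m = (2×1.60×10^-19)(5.72×10^-4) / (1.39×10^-25) = 1310 rad/s.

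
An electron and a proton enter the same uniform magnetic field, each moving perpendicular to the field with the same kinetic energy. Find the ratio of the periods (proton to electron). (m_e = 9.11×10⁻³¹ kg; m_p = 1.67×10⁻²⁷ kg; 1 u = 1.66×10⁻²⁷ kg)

T = 2πm/(qB) is independent of speed, so T₂/T₁ = (m₂/q₂)/(m₁/q₁).
T_{proton}/T_{electron} = (1.67×10^-27/1e) / (9.11×10^-31/1e) = 1830.

ratio ≈ 1830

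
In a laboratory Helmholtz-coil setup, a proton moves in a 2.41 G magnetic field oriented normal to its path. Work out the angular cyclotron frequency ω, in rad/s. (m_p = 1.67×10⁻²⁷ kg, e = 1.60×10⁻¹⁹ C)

ω = qB/m = (1×1.60×10^-19)(2.41×10^-4) / (1.67×10^-27) = 2.31×10^4 rad/s.

ω ≈ 2.31×10^4 rad/s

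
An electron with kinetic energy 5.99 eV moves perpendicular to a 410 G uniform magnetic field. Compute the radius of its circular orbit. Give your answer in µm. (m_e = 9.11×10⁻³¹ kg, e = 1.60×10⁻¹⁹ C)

r ≈ 201 µm

Convert the energy: K = 5.99 eV = 9.58×10^-19 J.
v = √(2K/m) = √(2·9.58×10^-19/9.11×10^-31) = 1.45×10^6 m/s.
r = mv/(qB) = (9.11×10^-31)(1.45×10^6) / [(1×1.60×10^-19)(0.0410)] = 2.01×10^-4 m.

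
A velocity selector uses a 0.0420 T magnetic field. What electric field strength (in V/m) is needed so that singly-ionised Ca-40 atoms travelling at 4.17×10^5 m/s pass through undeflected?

E ≈ 1.75×10^4 V/m

qE = qvB ⇒ E = vB = (4.17×10^5)(0.0420) = 1.75×10^4 V/m.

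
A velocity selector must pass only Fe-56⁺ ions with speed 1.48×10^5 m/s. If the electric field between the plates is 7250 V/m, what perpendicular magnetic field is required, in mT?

B ≈ 49.0 mT

qE = qvB ⇒ B = E/v = (7250) / (1.48×10^5) = 0.0490 T.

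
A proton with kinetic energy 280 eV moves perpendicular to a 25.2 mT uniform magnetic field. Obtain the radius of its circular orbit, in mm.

r ≈ 95.9 mm

Convert the energy: K = 280 eV = 4.48×10^-17 J.
v = √(2K/m) = √(2·4.48×10^-17/1.67×10^-27) = 2.32×10^5 m/s.
r = mv/(qB) = (1.67×10^-27)(2.32×10^5) / [(1×1.60×10^-19)(0.0252)] = 0.0959 m.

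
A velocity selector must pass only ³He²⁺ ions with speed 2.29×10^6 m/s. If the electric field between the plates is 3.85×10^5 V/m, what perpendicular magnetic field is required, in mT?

B ≈ 168 mT

qE = qvB ⇒ B = E/v = (3.85×10^5) / (2.29×10^6) = 0.168 T.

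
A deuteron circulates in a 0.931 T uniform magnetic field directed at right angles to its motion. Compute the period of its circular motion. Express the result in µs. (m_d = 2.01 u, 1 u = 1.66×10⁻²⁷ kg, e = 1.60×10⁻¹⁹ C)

The cyclotron period is independent of speed: T = 2πm/(qB).
T = 2π(3.34×10^-27) / [(1×1.60×10^-19)(0.931)] = 1.41×10^-7 s.

T ≈ 0.141 µs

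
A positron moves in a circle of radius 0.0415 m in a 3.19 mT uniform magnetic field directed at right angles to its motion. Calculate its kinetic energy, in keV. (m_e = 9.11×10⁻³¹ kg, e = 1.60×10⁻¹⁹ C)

v = qBr/m = (1×1.60×10^-19)(3.19×10^-3)(0.0415) / (9.11×10^-31) = 2.33×10^7 m/s.
K = ½mv² = 0.5·(9.11×10^-31)·(2.33×10^7)² = 2.46×10^-16 J = 1.54 keV.

K ≈ 1.54 keV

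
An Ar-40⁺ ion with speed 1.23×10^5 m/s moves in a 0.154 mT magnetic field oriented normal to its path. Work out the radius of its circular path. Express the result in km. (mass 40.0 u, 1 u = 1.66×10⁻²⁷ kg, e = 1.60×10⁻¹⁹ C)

r ≈ 0.331 km

The magnetic force provides the centripetal force: qvB = mv²/r, so r = mv/(qB).
r = (6.64×10^-26 kg)(1.23×10^5 m/s) / [(1×1.60×10^-19 C)(1.54×10^-4 T)] = 331 m.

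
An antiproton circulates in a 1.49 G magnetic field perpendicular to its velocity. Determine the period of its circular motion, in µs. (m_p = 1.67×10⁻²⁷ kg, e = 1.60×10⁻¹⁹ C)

T ≈ 440 µs

The cyclotron period is independent of speed: T = 2πm/(qB).
T = 2π(1.67×10^-27) / [(1×1.60×10^-19)(1.49×10^-4)] = 4.40×10^-4 s.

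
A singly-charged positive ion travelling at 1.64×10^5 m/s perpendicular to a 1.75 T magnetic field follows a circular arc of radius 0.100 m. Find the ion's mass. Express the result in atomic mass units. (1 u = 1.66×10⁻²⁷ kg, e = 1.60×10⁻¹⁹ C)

qvB = mv²/r ⇒ m = qBr/v.
m = (1×1.60×10^-19)(1.75)(0.100) / (1.64×10^5) = 1.71×10^-25 kg = 103 u.

m ≈ 103 u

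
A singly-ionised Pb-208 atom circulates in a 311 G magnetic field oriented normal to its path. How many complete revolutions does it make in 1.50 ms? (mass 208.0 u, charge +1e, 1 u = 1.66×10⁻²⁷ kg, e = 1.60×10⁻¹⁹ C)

T = 2πm/(qB) = 2π(3.4528×10^-25) / [(1×1.60×10^-19)(0.0311)] = 4.3598×10^-4 s.
N = t/T = 1.50×10^-3 / 4.3598×10^-4 ≈ 3.44, so 3 complete revolutions.

N = 3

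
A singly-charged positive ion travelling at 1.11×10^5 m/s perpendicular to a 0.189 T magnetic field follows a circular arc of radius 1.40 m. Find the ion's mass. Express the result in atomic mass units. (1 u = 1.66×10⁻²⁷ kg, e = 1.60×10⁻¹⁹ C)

qvB = mv²/r ⇒ m = qBr/v.
m = (1×1.60×10^-19)(0.189)(1.40) / (1.11×10^5) = 3.81×10^-25 kg = 230 u.

m ≈ 230 u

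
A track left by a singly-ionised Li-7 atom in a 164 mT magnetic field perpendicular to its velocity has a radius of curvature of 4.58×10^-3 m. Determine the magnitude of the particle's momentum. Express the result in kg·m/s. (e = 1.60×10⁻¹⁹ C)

p ≈ 1.20×10^-22 kg·m/s

Since qvB = mv²/r, the momentum p = mv = qBr.
p = (1×1.60×10^-19)(0.164)(4.58×10^-3) = 1.20×10^-22 kg·m/s.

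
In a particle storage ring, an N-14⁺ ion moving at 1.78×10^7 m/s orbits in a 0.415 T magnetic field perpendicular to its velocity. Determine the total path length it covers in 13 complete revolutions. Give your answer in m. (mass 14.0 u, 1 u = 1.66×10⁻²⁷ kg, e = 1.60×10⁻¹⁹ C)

L ≈ 509 m

r = mv/(qB) = 6.23 m, so one revolution covers 2πr = 39.1 m.
In 13 revolutions: L = 13·2πr = 509 m.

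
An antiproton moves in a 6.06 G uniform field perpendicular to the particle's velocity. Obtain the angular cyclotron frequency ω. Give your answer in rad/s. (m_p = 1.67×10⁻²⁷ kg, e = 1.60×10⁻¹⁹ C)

ω = qB/m = (1×1.60×10^-19)(6.06×10^-4) / (1.67×10^-27) = 5.81×10^4 rad/s.

ω ≈ 5.81×10^4 rad/s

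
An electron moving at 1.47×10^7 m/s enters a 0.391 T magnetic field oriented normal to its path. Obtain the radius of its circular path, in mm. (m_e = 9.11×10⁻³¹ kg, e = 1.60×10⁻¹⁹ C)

r ≈ 0.214 mm

The magnetic force provides the centripetal force: qvB = mv²/r, so r = mv/(qB).
r = (9.11×10^-31 kg)(1.47×10^7 m/s) / [(1×1.60×10^-19 C)(0.391 T)] = 2.14×10^-4 m.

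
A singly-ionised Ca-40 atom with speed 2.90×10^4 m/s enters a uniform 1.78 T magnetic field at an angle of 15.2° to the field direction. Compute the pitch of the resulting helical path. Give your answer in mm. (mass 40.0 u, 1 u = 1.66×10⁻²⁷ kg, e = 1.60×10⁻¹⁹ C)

The velocity component along B is v∥ = v cos15.2° = 2.80×10^4 m/s.
The cyclotron period T = 2πm/(qB) = 1.46×10^-6 s is set by m, q, B alone.
Pitch = v∥·T = (2.80×10^4)(1.46×10^-6) = 0.0410 m.

pitch ≈ 41.0 mm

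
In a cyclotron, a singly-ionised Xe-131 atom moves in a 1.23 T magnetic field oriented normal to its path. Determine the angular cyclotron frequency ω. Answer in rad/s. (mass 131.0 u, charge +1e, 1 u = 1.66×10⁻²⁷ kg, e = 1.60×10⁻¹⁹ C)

ω ≈ 9.05×10^5 rad/s

ω = qB/m = (1×1.60×10^-19)(1.23) / (2.17×10^-25) = 9.05×10^5 rad/s.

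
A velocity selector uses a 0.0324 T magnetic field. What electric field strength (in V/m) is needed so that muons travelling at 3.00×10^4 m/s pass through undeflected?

qE = qvB ⇒ E = vB = (3.00×10^4)(0.0324) = 972 V/m.

E ≈ 972 V/m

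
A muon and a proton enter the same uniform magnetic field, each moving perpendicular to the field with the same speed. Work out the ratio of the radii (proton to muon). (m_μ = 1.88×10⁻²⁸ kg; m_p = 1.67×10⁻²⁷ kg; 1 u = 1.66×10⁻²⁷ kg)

r = mv/(qB) ⇒ at equal v, r ∝ m/q.
r_{proton}/r_{muon} = 8.88.

ratio ≈ 8.88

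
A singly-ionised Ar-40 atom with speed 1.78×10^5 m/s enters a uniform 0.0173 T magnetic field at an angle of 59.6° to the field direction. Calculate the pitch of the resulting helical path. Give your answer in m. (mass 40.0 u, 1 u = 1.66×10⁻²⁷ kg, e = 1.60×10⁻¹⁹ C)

pitch ≈ 13.6 m

The velocity component along B is v∥ = v cos59.6° = 9.01×10^4 m/s.
The cyclotron period T = 2πm/(qB) = 1.51×10^-4 s is set by m, q, B alone.
Pitch = v∥·T = (9.01×10^4)(1.51×10^-4) = 13.6 m.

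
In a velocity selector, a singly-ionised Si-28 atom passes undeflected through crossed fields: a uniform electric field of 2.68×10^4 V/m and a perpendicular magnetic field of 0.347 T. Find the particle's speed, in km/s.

For zero net force, qE = qvB, so v = E/B.
v = (2.68×10^4) / (0.347) = 7.72×10^4 m/s.

v ≈ 77.2 km/s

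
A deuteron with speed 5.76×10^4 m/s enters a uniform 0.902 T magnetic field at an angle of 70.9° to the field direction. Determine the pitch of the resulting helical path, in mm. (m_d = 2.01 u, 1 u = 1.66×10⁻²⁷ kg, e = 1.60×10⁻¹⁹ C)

pitch ≈ 2.74 mm

The velocity component along B is v∥ = v cos70.9° = 1.88×10^4 m/s.
The cyclotron period T = 2πm/(qB) = 1.45×10^-7 s is set by m, q, B alone.
Pitch = v∥·T = (1.88×10^4)(1.45×10^-7) = 2.74×10^-3 m.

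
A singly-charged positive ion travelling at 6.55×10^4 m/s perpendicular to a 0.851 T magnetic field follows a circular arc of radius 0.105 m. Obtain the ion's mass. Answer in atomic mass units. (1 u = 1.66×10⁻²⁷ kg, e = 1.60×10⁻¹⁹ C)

qvB = mv²/r ⇒ m = qBr/v.
m = (1×1.60×10^-19)(0.851)(0.105) / (6.55×10^4) = 2.18×10^-25 kg = 131 u.

m ≈ 131 u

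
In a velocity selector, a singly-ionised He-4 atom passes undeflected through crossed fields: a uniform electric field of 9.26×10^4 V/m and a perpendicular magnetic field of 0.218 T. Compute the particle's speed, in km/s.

v ≈ 425 km/s

For zero net force, qE = qvB, so v = E/B.
v = (9.26×10^4) / (0.218) = 4.25×10^5 m/s.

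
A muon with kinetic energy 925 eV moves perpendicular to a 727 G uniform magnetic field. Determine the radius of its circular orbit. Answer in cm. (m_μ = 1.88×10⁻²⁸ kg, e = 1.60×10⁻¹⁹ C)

Convert the energy: K = 925 eV = 1.48×10^-16 J.
v = √(2K/m) = √(2·1.48×10^-16/1.88×10^-28) = 1.25×10^6 m/s.
r = mv/(qB) = (1.88×10^-28)(1.25×10^6) / [(1×1.60×10^-19)(0.0727)] = 0.0203 m.

r ≈ 2.03 cm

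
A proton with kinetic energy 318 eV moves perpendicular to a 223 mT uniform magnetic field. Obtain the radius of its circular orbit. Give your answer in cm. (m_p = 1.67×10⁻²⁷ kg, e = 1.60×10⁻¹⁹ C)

r ≈ 1.16 cm

Convert the energy: K = 318 eV = 5.09×10^-17 J.
v = √(2K/m) = √(2·5.09×10^-17/1.67×10^-27) = 2.47×10^5 m/s.
r = mv/(qB) = (1.67×10^-27)(2.47×10^5) / [(1×1.60×10^-19)(0.223)] = 0.0116 m.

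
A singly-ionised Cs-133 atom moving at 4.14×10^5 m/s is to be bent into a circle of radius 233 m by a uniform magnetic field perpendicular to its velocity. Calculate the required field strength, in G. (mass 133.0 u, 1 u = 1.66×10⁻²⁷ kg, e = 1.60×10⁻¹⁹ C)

B ≈ 24.5 G

qvB = mv²/r gives B = mv/(qr).
B = (2.21×10^-25)(4.14×10^5) / [(1×1.60×10^-19)(233)] = 2.45×10^-3 T.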